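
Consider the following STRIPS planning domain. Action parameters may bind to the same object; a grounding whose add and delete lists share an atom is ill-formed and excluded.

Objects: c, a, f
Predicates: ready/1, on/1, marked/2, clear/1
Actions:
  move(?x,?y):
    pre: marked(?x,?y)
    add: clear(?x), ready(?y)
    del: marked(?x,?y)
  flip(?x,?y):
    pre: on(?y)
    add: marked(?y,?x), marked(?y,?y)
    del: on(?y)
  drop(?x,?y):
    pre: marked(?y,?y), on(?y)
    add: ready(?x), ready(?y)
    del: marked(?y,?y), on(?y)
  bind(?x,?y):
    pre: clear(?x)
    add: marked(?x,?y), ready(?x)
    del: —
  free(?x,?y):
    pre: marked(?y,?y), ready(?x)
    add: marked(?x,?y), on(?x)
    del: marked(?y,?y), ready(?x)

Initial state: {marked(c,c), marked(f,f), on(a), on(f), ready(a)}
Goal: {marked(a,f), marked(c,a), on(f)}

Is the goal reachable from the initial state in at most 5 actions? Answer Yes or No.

1. move(c,c)  →  {clear(c), marked(f,f), on(a), on(f), ready(a), ready(c)}
2. flip(f,a)  →  {clear(c), marked(a,a), marked(a,f), marked(f,f), on(f), ready(a), ready(c)}
3. bind(c,a)  →  {clear(c), marked(a,a), marked(a,f), marked(c,a), marked(f,f), on(f), ready(a), ready(c)}
optimal plan length = 3; 3 ≤ 5

Yes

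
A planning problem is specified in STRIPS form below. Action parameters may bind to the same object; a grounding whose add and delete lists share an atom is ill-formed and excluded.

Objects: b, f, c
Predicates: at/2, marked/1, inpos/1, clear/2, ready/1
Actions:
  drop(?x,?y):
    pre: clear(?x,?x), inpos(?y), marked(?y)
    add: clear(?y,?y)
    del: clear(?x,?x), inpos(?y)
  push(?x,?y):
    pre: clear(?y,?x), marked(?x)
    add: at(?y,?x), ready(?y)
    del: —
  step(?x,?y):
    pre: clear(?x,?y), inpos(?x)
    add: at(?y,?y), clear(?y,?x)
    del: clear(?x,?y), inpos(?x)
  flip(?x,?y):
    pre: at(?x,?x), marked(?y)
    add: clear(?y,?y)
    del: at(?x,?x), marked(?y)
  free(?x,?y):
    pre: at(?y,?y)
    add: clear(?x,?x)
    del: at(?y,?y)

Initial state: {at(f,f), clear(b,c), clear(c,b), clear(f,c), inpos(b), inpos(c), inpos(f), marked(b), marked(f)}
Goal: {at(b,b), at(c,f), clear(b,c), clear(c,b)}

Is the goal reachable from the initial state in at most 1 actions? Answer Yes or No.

No

1. step(f,c)  →  {at(c,c), at(f,f), clear(b,c), clear(c,b), clear(c,f), inpos(b), inpos(c), marked(b), marked(f)}
2. push(f,c)  →  {at(c,c), at(c,f), at(f,f), clear(b,c), clear(c,b), clear(c,f), inpos(b), inpos(c), marked(b), marked(f), ready(c)}
3. free(b,f)  →  {at(c,c), at(c,f), clear(b,b), clear(b,c), clear(c,b), clear(c,f), inpos(b), inpos(c), marked(b), marked(f), ready(c)}
4. push(b,b)  →  {at(b,b), at(c,c), at(c,f), clear(b,b), clear(b,c), clear(c,b), clear(c,f), inpos(b), inpos(c), marked(b), marked(f), ready(b), ready(c)}
optimal plan length = 4; 4 > 1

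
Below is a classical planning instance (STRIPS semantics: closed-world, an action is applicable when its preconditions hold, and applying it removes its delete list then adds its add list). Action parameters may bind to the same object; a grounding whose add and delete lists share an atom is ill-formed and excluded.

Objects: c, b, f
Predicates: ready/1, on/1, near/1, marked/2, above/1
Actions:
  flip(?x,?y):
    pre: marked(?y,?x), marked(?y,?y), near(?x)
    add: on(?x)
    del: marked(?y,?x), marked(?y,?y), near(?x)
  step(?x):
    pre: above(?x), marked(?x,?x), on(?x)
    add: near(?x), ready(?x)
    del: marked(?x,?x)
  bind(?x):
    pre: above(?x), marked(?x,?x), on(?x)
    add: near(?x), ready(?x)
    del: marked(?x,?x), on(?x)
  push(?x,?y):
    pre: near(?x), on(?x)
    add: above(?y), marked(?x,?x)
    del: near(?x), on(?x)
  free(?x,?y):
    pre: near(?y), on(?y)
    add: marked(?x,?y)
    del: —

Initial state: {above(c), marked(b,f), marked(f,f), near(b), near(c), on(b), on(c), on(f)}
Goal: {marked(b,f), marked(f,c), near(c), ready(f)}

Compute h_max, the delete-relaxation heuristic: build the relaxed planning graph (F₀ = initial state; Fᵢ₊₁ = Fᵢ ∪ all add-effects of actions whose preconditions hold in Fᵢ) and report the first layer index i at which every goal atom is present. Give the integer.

F0 = init (8 atoms)
F1 = F0 ∪ {above(b), above(f), marked(b,b), marked(b,c), marked(c,b), marked(c,c), marked(f,b), marked(f,c)}  (16 atoms)
F2 = F1 ∪ {near(f), ready(b), ready(c), ready(f)}  (20 atoms)
goal ⊆ F2  ⇒  h_max = 2

2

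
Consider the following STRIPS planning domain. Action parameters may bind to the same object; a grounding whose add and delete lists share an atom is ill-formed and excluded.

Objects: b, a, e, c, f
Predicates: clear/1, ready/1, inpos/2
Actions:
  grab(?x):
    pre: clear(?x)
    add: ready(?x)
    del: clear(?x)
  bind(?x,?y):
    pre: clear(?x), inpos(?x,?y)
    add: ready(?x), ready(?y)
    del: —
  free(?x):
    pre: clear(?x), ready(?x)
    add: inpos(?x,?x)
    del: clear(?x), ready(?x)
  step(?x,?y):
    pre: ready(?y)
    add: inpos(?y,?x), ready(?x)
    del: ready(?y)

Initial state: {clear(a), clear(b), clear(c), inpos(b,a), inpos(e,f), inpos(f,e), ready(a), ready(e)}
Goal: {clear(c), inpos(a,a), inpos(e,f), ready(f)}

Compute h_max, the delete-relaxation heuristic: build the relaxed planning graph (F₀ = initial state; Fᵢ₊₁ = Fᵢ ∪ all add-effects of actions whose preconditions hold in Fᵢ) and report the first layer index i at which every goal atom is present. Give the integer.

1

F0 = init (8 atoms)
F1 = F0 ∪ {inpos(a,a), inpos(a,b), inpos(a,c), inpos(a,e), inpos(a,f), inpos(e,a), inpos(e,b), inpos(e,c), ready(b), ready(c), ready(f)}  (19 atoms)
goal ⊆ F1  ⇒  h_max = 1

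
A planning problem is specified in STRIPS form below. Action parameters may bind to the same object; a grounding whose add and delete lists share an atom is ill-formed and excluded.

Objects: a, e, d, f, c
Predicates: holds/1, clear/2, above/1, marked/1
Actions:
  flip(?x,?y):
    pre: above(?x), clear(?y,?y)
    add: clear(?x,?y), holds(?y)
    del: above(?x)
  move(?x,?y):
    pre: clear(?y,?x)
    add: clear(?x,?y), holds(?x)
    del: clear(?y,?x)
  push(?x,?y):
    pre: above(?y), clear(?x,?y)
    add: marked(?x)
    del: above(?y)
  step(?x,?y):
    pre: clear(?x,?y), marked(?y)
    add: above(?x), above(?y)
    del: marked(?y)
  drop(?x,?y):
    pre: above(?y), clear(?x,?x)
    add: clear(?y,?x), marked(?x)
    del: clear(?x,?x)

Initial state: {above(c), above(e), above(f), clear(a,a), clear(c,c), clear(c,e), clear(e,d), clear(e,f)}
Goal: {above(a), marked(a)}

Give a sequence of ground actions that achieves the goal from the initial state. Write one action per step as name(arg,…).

1. push(e,f)  →  {above(c), above(e), clear(a,a), clear(c,c), clear(c,e), clear(e,d), clear(e,f), marked(e)}
2. drop(a,e)  →  {above(c), above(e), clear(c,c), clear(c,e), clear(e,a), clear(e,d), clear(e,f), marked(a), marked(e)}
3. move(a,e)  →  {above(c), above(e), clear(a,e), clear(c,c), clear(c,e), clear(e,d), clear(e,f), holds(a), marked(a), marked(e)}
4. step(a,e)  →  {above(a), above(c), above(e), clear(a,e), clear(c,c), clear(c,e), clear(e,d), clear(e,f), holds(a), marked(a)}

push(e,f); drop(a,e); move(a,e); step(a,e)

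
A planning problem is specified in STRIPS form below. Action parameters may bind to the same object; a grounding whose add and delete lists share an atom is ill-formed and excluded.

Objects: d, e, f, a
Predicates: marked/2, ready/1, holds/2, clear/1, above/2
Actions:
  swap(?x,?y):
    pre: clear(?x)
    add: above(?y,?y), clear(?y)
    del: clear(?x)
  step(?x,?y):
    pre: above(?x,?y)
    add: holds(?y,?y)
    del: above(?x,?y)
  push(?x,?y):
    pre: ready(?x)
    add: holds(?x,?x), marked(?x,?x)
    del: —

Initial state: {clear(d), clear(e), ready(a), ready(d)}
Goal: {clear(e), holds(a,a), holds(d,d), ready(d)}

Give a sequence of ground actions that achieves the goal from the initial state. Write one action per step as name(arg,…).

push(d,d); push(a,d)

1. push(d,d)  →  {clear(d), clear(e), holds(d,d), marked(d,d), ready(a), ready(d)}
2. push(a,d)  →  {clear(d), clear(e), holds(a,a), holds(d,d), marked(a,a), marked(d,d), ready(a), ready(d)}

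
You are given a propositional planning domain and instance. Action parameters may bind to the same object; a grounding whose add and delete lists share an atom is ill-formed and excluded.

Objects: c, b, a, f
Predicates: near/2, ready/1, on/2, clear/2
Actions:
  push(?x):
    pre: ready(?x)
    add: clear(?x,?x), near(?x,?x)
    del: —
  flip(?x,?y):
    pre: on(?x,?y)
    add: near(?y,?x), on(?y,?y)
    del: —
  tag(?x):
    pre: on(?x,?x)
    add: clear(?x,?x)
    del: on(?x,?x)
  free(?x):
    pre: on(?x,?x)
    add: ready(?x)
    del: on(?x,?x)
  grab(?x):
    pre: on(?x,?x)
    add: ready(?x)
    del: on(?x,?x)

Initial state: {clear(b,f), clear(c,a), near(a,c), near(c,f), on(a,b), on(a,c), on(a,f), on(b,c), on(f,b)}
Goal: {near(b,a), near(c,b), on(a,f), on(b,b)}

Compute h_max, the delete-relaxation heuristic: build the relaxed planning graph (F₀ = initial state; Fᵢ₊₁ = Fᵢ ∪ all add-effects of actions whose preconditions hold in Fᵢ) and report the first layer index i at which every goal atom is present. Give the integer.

F0 = init (9 atoms)
F1 = F0 ∪ {near(b,a), near(b,f), near(c,a), near(c,b), near(f,a), on(b,b), on(c,c), on(f,f)}  (17 atoms)
goal ⊆ F1  ⇒  h_max = 1

1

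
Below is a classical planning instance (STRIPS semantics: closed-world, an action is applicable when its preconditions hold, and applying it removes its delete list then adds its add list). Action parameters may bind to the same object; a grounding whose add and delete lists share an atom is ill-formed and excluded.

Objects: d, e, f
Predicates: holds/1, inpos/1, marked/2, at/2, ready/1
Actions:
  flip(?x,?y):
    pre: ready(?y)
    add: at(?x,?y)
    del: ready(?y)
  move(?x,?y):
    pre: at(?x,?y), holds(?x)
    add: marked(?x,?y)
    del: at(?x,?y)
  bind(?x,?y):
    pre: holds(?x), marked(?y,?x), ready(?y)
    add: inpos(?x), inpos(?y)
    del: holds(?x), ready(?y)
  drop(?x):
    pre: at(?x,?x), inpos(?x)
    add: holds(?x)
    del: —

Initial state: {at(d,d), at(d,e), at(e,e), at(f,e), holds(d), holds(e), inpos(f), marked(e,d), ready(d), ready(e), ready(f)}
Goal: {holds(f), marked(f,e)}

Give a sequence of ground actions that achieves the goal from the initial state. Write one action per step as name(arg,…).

flip(f,f); drop(f); move(f,e)

1. flip(f,f)  →  {at(d,d), at(d,e), at(e,e), at(f,e), at(f,f), holds(d), holds(e), inpos(f), marked(e,d), ready(d), ready(e)}
2. drop(f)  →  {at(d,d), at(d,e), at(e,e), at(f,e), at(f,f), holds(d), holds(e), holds(f), inpos(f), marked(e,d), ready(d), ready(e)}
3. move(f,e)  →  {at(d,d), at(d,e), at(e,e), at(f,f), holds(d), holds(e), holds(f), inpos(f), marked(e,d), marked(f,e), ready(d), ready(e)}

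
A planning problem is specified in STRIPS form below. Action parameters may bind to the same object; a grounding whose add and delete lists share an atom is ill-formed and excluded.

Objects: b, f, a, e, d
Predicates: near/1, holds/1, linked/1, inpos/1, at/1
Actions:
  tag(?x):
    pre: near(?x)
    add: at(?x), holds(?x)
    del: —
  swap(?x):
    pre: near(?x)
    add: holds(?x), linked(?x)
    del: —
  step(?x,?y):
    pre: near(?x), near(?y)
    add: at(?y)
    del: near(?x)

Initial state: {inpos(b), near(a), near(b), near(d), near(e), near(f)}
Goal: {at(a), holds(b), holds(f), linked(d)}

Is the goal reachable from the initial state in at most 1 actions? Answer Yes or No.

1. tag(b)  →  {at(b), holds(b), inpos(b), near(a), near(b), near(d), near(e), near(f)}
2. tag(f)  →  {at(b), at(f), holds(b), holds(f), inpos(b), near(a), near(b), near(d), near(e), near(f)}
3. tag(a)  →  {at(a), at(b), at(f), holds(a), holds(b), holds(f), inpos(b), near(a), near(b), near(d), near(e), near(f)}
4. swap(d)  →  {at(a), at(b), at(f), holds(a), holds(b), holds(d), holds(f), inpos(b), linked(d), near(a), near(b), near(d), near(e), near(f)}
optimal plan length = 4; 4 > 1

No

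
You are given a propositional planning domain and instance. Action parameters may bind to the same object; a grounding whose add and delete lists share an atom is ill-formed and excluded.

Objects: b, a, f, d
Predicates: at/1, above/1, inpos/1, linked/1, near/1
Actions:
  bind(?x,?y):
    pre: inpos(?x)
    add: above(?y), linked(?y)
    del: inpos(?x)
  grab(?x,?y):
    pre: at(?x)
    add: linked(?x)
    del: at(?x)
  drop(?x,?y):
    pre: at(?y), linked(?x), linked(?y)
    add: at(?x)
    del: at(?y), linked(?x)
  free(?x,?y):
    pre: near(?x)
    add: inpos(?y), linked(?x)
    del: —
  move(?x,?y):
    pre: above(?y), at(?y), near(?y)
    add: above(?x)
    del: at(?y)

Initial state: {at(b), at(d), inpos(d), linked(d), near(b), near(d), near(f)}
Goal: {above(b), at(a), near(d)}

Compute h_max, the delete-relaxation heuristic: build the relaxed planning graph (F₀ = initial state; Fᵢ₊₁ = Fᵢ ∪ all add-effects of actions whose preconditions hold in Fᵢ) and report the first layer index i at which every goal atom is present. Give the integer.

2

F0 = init (7 atoms)
F1 = F0 ∪ {above(a), above(b), above(d), above(f), inpos(a), inpos(b), inpos(f), linked(a), linked(b), linked(f)}  (17 atoms)
F2 = F1 ∪ {at(a), at(f)}  (19 atoms)
goal ⊆ F2  ⇒  h_max = 2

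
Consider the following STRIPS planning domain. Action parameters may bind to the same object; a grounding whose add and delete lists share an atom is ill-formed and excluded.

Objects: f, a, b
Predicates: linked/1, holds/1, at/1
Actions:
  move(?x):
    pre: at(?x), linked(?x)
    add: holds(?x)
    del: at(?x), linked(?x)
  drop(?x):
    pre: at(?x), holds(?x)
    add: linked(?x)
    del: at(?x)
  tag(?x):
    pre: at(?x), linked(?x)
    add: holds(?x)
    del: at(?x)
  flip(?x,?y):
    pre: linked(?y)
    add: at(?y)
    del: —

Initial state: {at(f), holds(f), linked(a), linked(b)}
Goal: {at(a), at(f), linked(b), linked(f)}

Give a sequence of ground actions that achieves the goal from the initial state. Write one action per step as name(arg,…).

1. drop(f)  →  {holds(f), linked(a), linked(b), linked(f)}
2. flip(f,f)  →  {at(f), holds(f), linked(a), linked(b), linked(f)}
3. flip(f,a)  →  {at(a), at(f), holds(f), linked(a), linked(b), linked(f)}

drop(f); flip(f,f); flip(f,a)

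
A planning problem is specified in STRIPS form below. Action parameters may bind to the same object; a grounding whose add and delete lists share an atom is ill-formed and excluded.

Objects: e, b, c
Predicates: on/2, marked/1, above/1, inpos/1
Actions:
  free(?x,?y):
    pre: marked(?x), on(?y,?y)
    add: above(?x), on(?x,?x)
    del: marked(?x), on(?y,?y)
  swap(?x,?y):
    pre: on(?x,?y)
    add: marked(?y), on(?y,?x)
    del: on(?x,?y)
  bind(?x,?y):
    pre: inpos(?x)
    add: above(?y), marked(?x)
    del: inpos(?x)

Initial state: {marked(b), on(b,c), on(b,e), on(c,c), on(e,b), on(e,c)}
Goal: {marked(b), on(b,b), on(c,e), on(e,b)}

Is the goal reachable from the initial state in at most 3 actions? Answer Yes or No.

No

1. free(b,c)  →  {above(b), on(b,b), on(b,c), on(b,e), on(e,b), on(e,c)}
2. swap(e,b)  →  {above(b), marked(b), on(b,b), on(b,c), on(b,e), on(e,c)}
3. swap(e,c)  →  {above(b), marked(b), marked(c), on(b,b), on(b,c), on(b,e), on(c,e)}
4. swap(b,e)  →  {above(b), marked(b), marked(c), marked(e), on(b,b), on(b,c), on(c,e), on(e,b)}
optimal plan length = 4; 4 > 3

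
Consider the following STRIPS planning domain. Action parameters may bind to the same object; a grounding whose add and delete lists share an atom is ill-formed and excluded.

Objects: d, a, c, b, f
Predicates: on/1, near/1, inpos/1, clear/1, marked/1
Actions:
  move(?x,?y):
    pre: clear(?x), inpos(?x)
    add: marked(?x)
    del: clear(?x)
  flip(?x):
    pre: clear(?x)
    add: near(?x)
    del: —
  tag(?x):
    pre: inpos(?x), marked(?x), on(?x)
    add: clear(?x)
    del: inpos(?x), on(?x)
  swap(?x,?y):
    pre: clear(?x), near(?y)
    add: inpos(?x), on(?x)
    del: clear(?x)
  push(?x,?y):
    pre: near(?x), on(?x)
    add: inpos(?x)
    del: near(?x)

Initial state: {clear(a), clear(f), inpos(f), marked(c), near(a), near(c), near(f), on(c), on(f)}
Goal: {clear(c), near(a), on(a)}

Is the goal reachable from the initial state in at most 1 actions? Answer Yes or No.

No

1. swap(a,a)  →  {clear(f), inpos(a), inpos(f), marked(c), near(a), near(c), near(f), on(a), on(c), on(f)}
2. push(c,d)  →  {clear(f), inpos(a), inpos(c), inpos(f), marked(c), near(a), near(f), on(a), on(c), on(f)}
3. tag(c)  →  {clear(c), clear(f), inpos(a), inpos(f), marked(c), near(a), near(f), on(a), on(f)}
optimal plan length = 3; 3 > 1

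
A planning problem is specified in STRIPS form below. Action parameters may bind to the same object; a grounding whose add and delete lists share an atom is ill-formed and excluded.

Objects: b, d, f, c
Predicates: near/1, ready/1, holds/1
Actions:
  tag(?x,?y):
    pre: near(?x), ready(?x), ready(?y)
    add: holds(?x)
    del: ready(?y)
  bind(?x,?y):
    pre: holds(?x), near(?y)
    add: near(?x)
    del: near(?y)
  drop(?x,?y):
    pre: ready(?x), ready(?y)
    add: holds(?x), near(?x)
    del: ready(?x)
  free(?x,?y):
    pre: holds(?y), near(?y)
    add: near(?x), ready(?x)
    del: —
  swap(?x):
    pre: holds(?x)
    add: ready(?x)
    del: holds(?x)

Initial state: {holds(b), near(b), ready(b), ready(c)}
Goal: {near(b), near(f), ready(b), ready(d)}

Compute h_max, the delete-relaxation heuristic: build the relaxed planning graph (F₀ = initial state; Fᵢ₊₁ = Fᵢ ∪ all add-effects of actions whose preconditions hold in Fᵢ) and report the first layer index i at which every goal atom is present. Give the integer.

F0 = init (4 atoms)
F1 = F0 ∪ {holds(c), near(c), near(d), near(f), ready(d), ready(f)}  (10 atoms)
goal ⊆ F1  ⇒  h_max = 1

1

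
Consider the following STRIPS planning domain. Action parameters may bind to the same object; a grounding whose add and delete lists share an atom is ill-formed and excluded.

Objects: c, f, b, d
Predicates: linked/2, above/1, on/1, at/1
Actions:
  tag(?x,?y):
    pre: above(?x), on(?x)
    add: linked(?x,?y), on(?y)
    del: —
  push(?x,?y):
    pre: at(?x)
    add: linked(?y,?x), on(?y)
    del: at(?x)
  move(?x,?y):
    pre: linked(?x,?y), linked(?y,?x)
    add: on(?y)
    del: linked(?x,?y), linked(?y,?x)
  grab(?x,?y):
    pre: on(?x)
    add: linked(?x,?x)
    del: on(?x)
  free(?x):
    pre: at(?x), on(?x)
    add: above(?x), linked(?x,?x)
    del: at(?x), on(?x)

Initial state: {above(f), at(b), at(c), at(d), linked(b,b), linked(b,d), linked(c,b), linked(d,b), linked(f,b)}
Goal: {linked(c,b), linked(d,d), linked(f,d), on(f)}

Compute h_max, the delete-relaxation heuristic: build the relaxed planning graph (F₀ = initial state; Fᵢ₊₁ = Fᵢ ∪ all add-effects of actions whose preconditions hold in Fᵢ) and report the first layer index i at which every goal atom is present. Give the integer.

1

F0 = init (9 atoms)
F1 = F0 ∪ {linked(b,c), linked(c,c), linked(c,d), linked(d,c), linked(d,d), linked(f,c), linked(f,d), on(b), on(c), on(d), on(f)}  (20 atoms)
goal ⊆ F1  ⇒  h_max = 1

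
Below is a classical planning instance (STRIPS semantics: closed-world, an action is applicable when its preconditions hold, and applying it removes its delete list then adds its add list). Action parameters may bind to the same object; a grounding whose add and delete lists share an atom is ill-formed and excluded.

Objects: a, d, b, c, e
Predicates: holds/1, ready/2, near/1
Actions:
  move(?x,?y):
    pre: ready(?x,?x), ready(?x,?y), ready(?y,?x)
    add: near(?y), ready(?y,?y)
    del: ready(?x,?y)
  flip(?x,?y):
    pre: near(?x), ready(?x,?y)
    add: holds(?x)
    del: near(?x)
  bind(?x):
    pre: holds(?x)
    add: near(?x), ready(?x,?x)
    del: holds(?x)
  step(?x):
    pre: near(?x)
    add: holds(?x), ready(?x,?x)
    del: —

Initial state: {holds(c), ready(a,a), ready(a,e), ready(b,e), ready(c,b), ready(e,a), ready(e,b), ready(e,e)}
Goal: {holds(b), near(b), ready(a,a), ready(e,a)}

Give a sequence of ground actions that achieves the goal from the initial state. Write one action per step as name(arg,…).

1. move(e,b)  →  {holds(c), near(b), ready(a,a), ready(a,e), ready(b,b), ready(b,e), ready(c,b), ready(e,a), ready(e,e)}
2. step(b)  →  {holds(b), holds(c), near(b), ready(a,a), ready(a,e), ready(b,b), ready(b,e), ready(c,b), ready(e,a), ready(e,e)}

move(e,b); step(b)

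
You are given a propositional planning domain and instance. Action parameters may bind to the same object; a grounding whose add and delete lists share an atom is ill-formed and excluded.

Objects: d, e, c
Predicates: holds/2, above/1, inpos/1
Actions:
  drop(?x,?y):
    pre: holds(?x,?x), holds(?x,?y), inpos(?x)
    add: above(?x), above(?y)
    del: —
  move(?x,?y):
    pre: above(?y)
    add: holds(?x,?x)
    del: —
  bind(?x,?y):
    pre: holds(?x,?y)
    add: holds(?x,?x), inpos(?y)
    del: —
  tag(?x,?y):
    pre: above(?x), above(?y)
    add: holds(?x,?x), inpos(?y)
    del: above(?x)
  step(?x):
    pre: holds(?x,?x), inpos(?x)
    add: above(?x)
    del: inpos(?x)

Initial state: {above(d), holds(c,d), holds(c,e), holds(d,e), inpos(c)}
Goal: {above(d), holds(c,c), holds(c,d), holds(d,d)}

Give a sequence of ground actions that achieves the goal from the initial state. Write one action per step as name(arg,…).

move(d,d); move(c,d)

1. move(d,d)  →  {above(d), holds(c,d), holds(c,e), holds(d,d), holds(d,e), inpos(c)}
2. move(c,d)  →  {above(d), holds(c,c), holds(c,d), holds(c,e), holds(d,d), holds(d,e), inpos(c)}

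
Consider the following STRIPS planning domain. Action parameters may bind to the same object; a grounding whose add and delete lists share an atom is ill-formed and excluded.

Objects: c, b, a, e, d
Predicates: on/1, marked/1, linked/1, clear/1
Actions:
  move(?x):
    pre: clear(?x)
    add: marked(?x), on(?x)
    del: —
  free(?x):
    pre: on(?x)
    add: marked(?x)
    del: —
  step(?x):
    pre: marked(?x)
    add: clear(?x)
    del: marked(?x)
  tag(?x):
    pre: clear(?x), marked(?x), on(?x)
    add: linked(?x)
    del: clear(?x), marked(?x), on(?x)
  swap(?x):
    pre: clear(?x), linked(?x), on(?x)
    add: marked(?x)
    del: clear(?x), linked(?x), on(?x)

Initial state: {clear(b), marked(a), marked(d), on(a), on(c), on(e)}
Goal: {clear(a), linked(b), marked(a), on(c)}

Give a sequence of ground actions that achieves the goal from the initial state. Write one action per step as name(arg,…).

1. move(b)  →  {clear(b), marked(a), marked(b), marked(d), on(a), on(b), on(c), on(e)}
2. step(a)  →  {clear(a), clear(b), marked(b), marked(d), on(a), on(b), on(c), on(e)}
3. move(a)  →  {clear(a), clear(b), marked(a), marked(b), marked(d), on(a), on(b), on(c), on(e)}
4. tag(b)  →  {clear(a), linked(b), marked(a), marked(d), on(a), on(c), on(e)}

move(b); step(a); move(a); tag(b)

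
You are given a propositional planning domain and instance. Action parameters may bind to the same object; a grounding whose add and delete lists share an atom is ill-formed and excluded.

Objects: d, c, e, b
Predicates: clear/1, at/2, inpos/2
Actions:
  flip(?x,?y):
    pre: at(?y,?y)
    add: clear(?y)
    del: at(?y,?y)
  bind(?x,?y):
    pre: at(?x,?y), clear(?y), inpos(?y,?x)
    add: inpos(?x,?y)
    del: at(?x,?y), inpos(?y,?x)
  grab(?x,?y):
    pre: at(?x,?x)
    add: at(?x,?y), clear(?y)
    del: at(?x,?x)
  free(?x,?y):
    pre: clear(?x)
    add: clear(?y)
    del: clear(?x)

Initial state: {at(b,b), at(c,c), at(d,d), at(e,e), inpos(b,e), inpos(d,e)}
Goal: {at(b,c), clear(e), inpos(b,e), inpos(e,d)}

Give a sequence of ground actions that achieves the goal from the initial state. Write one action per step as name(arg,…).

1. grab(d,e)  →  {at(b,b), at(c,c), at(d,e), at(e,e), clear(e), inpos(b,e), inpos(d,e)}
2. grab(e,d)  →  {at(b,b), at(c,c), at(d,e), at(e,d), clear(d), clear(e), inpos(b,e), inpos(d,e)}
3. bind(e,d)  →  {at(b,b), at(c,c), at(d,e), clear(d), clear(e), inpos(b,e), inpos(e,d)}
4. grab(b,c)  →  {at(b,c), at(c,c), at(d,e), clear(c), clear(d), clear(e), inpos(b,e), inpos(e,d)}

grab(d,e); grab(e,d); bind(e,d); grab(b,c)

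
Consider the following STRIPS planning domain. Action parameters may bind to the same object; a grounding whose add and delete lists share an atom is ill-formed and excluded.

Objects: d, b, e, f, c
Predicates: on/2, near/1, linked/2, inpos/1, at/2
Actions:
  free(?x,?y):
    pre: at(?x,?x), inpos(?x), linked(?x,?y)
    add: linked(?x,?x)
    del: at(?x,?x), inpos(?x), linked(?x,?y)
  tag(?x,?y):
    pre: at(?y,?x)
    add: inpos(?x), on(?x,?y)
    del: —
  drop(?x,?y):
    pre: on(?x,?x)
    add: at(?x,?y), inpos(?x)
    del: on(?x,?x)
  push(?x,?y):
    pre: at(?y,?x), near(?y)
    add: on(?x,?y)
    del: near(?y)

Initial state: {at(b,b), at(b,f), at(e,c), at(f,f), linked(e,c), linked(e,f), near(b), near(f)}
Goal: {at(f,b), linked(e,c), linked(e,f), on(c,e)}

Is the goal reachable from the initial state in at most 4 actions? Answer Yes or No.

1. tag(f,f)  →  {at(b,b), at(b,f), at(e,c), at(f,f), inpos(f), linked(e,c), linked(e,f), near(b), near(f), on(f,f)}
2. tag(c,e)  →  {at(b,b), at(b,f), at(e,c), at(f,f), inpos(c), inpos(f), linked(e,c), linked(e,f), near(b), near(f), on(c,e), on(f,f)}
3. drop(f,b)  →  {at(b,b), at(b,f), at(e,c), at(f,b), at(f,f), inpos(c), inpos(f), linked(e,c), linked(e,f), near(b), near(f), on(c,e)}
optimal plan length = 3; 3 ≤ 4

Yes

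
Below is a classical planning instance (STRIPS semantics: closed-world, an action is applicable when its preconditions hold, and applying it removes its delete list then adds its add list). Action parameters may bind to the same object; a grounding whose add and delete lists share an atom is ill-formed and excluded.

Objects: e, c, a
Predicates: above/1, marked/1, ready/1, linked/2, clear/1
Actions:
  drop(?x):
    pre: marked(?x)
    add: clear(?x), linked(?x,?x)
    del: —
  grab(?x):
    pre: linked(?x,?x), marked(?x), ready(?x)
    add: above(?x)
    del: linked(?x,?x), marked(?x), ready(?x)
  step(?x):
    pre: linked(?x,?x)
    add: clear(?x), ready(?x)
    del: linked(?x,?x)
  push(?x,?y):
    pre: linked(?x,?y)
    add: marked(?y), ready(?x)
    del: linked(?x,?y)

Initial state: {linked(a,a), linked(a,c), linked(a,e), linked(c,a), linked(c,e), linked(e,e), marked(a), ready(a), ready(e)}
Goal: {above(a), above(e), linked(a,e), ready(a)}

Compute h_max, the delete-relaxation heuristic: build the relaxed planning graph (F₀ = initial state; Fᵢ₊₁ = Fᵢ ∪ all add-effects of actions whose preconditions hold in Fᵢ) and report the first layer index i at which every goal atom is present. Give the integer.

F0 = init (9 atoms)
F1 = F0 ∪ {above(a), clear(a), clear(e), marked(c), marked(e), ready(c)}  (15 atoms)
F2 = F1 ∪ {above(e), clear(c), linked(c,c)}  (18 atoms)
goal ⊆ F2  ⇒  h_max = 2

2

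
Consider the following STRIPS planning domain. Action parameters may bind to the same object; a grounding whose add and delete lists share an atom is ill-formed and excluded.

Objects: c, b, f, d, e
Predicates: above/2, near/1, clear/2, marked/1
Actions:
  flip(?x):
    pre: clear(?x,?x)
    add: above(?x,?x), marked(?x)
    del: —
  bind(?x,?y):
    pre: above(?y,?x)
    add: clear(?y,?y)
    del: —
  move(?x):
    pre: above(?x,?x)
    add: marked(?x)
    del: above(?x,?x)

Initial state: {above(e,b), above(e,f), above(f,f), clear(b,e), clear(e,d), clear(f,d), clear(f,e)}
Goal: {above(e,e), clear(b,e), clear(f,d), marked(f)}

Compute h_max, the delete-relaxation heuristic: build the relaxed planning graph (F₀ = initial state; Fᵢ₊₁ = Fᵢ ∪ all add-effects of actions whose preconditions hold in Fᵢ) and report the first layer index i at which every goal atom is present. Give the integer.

F0 = init (7 atoms)
F1 = F0 ∪ {clear(e,e), clear(f,f), marked(f)}  (10 atoms)
F2 = F1 ∪ {above(e,e), marked(e)}  (12 atoms)
goal ⊆ F2  ⇒  h_max = 2

2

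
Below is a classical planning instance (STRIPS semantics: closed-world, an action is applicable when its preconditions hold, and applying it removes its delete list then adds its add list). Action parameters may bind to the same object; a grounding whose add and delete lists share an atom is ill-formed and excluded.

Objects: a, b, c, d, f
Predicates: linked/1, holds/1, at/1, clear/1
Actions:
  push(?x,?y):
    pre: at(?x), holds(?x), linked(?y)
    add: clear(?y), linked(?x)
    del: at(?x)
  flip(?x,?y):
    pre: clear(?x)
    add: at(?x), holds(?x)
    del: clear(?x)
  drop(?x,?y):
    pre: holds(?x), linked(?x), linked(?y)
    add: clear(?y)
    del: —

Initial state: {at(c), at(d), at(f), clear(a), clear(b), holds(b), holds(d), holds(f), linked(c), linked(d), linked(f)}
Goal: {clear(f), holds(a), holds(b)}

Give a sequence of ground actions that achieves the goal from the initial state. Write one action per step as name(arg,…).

push(d,f); flip(a,a)

1. push(d,f)  →  {at(c), at(f), clear(a), clear(b), clear(f), holds(b), holds(d), holds(f), linked(c), linked(d), linked(f)}
2. flip(a,a)  →  {at(a), at(c), at(f), clear(b), clear(f), holds(a), holds(b), holds(d), holds(f), linked(c), linked(d), linked(f)}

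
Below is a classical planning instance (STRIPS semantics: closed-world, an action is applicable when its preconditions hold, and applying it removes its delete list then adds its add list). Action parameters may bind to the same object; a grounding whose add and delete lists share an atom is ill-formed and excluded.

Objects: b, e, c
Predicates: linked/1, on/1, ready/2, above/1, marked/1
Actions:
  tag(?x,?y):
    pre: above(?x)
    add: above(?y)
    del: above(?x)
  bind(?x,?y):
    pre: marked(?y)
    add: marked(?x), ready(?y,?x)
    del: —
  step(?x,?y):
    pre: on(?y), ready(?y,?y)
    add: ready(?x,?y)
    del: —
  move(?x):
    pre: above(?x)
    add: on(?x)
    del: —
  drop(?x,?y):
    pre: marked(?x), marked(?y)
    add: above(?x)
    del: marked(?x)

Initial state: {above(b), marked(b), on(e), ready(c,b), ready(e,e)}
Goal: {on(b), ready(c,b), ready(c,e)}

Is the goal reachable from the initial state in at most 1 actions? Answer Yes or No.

No

1. step(c,e)  →  {above(b), marked(b), on(e), ready(c,b), ready(c,e), ready(e,e)}
2. move(b)  →  {above(b), marked(b), on(b), on(e), ready(c,b), ready(c,e), ready(e,e)}
optimal plan length = 2; 2 > 1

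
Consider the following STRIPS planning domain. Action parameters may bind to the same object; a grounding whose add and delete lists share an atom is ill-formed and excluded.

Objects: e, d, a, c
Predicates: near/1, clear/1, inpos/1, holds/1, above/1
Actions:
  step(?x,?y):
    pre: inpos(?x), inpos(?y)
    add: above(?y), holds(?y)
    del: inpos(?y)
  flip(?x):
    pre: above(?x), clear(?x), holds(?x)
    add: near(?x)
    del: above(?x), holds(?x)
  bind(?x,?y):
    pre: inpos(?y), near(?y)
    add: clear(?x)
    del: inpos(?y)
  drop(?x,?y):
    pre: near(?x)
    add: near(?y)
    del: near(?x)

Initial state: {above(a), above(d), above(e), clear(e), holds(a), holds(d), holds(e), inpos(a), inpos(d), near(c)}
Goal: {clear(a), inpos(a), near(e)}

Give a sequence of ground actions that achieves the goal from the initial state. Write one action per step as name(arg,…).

flip(e); drop(c,d); bind(a,d)

1. flip(e)  →  {above(a), above(d), clear(e), holds(a), holds(d), inpos(a), inpos(d), near(c), near(e)}
2. drop(c,d)  →  {above(a), above(d), clear(e), holds(a), holds(d), inpos(a), inpos(d), near(d), near(e)}
3. bind(a,d)  →  {above(a), above(d), clear(a), clear(e), holds(a), holds(d), inpos(a), near(d), near(e)}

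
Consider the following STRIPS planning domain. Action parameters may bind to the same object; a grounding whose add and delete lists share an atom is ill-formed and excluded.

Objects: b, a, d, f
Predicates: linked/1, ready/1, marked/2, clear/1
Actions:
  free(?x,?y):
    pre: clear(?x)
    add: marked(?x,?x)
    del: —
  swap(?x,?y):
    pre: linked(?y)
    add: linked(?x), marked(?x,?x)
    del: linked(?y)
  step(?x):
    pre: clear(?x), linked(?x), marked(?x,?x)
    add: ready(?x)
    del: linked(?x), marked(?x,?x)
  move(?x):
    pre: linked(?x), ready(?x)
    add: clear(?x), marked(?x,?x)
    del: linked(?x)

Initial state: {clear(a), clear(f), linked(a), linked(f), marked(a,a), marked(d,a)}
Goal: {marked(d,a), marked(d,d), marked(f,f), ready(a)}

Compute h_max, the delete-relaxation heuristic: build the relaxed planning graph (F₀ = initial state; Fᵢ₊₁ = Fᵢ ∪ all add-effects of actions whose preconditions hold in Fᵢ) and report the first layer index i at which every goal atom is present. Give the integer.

F0 = init (6 atoms)
F1 = F0 ∪ {linked(b), linked(d), marked(b,b), marked(d,d), marked(f,f), ready(a)}  (12 atoms)
goal ⊆ F1  ⇒  h_max = 1

1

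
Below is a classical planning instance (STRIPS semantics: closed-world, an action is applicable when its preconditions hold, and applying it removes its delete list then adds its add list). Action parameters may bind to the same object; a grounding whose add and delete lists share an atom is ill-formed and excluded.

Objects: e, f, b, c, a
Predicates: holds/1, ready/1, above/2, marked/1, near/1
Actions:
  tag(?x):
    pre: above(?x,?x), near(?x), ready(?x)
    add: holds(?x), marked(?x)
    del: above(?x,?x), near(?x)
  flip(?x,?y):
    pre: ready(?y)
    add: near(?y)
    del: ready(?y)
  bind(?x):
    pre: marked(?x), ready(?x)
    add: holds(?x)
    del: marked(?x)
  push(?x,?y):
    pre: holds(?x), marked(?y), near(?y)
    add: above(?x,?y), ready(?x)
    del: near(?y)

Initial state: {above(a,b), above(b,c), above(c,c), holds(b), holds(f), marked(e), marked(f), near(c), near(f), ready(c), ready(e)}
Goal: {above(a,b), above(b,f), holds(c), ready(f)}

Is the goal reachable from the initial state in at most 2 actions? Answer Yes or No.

1. tag(c)  →  {above(a,b), above(b,c), holds(b), holds(c), holds(f), marked(c), marked(e), marked(f), near(f), ready(c), ready(e)}
2. flip(e,e)  →  {above(a,b), above(b,c), holds(b), holds(c), holds(f), marked(c), marked(e), marked(f), near(e), near(f), ready(c)}
3. push(f,e)  →  {above(a,b), above(b,c), above(f,e), holds(b), holds(c), holds(f), marked(c), marked(e), marked(f), near(f), ready(c), ready(f)}
4. push(b,f)  →  {above(a,b), above(b,c), above(b,f), above(f,e), holds(b), holds(c), holds(f), marked(c), marked(e), marked(f), ready(b), ready(c), ready(f)}
optimal plan length = 4; 4 > 2

No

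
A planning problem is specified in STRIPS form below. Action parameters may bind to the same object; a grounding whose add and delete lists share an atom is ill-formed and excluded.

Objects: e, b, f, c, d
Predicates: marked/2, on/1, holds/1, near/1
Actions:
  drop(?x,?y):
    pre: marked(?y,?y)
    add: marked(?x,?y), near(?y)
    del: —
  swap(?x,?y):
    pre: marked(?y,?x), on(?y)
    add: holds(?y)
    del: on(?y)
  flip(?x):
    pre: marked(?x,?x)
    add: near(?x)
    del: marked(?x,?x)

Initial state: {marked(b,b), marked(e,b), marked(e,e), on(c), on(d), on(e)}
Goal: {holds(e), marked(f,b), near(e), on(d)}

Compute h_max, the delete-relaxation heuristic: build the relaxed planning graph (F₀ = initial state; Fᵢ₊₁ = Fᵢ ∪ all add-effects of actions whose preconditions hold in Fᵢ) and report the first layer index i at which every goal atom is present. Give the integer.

1

F0 = init (6 atoms)
F1 = F0 ∪ {holds(e), marked(b,e), marked(c,b), marked(c,e), marked(d,b), marked(d,e), marked(f,b), marked(f,e), near(b), near(e)}  (16 atoms)
goal ⊆ F1  ⇒  h_max = 1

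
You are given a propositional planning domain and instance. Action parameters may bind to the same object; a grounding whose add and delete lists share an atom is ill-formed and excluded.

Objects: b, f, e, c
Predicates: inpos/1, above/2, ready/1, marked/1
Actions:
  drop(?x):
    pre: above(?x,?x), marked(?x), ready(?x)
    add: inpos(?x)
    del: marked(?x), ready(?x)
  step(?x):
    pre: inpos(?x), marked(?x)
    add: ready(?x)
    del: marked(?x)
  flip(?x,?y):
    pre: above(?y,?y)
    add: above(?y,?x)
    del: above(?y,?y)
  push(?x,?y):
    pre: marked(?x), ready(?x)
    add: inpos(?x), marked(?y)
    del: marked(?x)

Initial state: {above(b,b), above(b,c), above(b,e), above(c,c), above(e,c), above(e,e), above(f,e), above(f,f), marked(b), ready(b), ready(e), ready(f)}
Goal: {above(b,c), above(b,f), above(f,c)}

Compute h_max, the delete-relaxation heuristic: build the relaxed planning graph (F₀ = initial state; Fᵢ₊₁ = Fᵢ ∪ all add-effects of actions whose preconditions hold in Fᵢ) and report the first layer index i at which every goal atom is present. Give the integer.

F0 = init (12 atoms)
F1 = F0 ∪ {above(b,f), above(c,b), above(c,e), above(c,f), above(e,b), above(e,f), above(f,b), above(f,c), inpos(b), marked(c), marked(e), marked(f)}  (24 atoms)
goal ⊆ F1  ⇒  h_max = 1

1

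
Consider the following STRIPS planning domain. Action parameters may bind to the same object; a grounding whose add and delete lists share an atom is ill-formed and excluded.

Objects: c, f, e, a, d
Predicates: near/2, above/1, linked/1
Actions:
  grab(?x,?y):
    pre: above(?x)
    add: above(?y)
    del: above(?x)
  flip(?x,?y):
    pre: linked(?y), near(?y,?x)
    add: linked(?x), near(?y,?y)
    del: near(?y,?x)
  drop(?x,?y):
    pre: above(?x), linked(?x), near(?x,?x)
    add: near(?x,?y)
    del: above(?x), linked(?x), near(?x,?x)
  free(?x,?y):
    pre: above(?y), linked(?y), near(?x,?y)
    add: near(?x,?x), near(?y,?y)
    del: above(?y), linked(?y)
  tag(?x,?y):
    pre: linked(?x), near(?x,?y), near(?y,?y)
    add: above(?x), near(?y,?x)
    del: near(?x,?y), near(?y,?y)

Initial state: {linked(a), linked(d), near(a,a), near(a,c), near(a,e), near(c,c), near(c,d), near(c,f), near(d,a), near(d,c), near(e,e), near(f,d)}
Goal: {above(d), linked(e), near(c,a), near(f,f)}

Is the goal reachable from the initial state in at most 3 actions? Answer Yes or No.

No

1. flip(e,a)  →  {linked(a), linked(d), linked(e), near(a,a), near(a,c), near(c,c), near(c,d), near(c,f), near(d,a), near(d,c), near(e,e), near(f,d)}
2. tag(a,c)  →  {above(a), linked(a), linked(d), linked(e), near(a,a), near(c,a), near(c,d), near(c,f), near(d,a), near(d,c), near(e,e), near(f,d)}
3. tag(d,a)  →  {above(a), above(d), linked(a), linked(d), linked(e), near(a,d), near(c,a), near(c,d), near(c,f), near(d,c), near(e,e), near(f,d)}
4. free(f,d)  →  {above(a), linked(a), linked(e), near(a,d), near(c,a), near(c,d), near(c,f), near(d,c), near(d,d), near(e,e), near(f,d), near(f,f)}
5. grab(a,d)  →  {above(d), linked(a), linked(e), near(a,d), near(c,a), near(c,d), near(c,f), near(d,c), near(d,d), near(e,e), near(f,d), near(f,f)}
optimal plan length = 5; 5 > 3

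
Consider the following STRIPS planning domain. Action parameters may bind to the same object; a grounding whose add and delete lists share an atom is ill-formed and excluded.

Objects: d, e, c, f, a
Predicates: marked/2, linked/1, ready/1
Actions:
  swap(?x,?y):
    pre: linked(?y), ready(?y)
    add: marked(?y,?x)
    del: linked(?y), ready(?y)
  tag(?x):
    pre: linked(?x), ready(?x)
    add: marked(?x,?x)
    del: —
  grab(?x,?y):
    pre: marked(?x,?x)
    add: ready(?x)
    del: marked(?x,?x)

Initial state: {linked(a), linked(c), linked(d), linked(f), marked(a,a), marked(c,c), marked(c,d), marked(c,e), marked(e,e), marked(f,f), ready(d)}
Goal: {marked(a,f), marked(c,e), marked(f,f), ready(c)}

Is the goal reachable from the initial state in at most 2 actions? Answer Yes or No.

1. grab(c,d)  →  {linked(a), linked(c), linked(d), linked(f), marked(a,a), marked(c,d), marked(c,e), marked(e,e), marked(f,f), ready(c), ready(d)}
2. grab(a,d)  →  {linked(a), linked(c), linked(d), linked(f), marked(c,d), marked(c,e), marked(e,e), marked(f,f), ready(a), ready(c), ready(d)}
3. swap(f,a)  →  {linked(c), linked(d), linked(f), marked(a,f), marked(c,d), marked(c,e), marked(e,e), marked(f,f), ready(c), ready(d)}
optimal plan length = 3; 3 > 2

No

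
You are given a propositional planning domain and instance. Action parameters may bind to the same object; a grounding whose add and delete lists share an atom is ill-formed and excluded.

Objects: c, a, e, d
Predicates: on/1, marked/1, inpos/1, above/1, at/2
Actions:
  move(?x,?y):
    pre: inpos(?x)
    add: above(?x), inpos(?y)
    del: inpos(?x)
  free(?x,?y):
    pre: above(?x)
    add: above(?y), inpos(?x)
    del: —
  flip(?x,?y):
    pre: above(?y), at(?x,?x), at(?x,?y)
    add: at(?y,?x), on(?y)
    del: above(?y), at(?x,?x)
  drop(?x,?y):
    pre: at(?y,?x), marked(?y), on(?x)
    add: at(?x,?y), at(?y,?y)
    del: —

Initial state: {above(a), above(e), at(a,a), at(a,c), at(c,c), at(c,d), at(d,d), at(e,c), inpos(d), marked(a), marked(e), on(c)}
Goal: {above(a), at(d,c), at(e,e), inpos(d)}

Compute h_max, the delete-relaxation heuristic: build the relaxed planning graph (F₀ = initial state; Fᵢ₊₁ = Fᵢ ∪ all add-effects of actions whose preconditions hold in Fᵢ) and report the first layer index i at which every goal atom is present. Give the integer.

2

F0 = init (12 atoms)
F1 = F0 ∪ {above(c), above(d), at(c,a), at(c,e), at(e,e), inpos(a), inpos(c), inpos(e)}  (20 atoms)
F2 = F1 ∪ {at(d,c), on(a), on(d), on(e)}  (24 atoms)
goal ⊆ F2  ⇒  h_max = 2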